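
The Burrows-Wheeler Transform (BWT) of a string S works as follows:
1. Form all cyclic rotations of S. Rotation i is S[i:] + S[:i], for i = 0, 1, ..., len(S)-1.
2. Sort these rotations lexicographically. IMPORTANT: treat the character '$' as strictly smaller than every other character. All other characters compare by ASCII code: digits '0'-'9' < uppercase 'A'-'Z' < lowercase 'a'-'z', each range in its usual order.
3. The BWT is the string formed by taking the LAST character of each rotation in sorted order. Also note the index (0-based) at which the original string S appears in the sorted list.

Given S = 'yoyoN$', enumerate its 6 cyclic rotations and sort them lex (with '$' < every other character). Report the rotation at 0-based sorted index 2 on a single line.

All 6 rotations (rotation i = S[i:]+S[:i]):
  rot[0] = yoyoN$
  rot[1] = oyoN$y
  rot[2] = yoN$yo
  rot[3] = oN$yoy
  rot[4] = N$yoyo
  rot[5] = $yoyoN
Sorted (with $ < everything):
  sorted[0] = $yoyoN
  sorted[1] = N$yoyo
  sorted[2] = oN$yoy
  sorted[3] = oyoN$y
  sorted[4] = yoN$yo
  sorted[5] = yoyoN$
sorted[2] = oN$yoy

Answer: oN$yoy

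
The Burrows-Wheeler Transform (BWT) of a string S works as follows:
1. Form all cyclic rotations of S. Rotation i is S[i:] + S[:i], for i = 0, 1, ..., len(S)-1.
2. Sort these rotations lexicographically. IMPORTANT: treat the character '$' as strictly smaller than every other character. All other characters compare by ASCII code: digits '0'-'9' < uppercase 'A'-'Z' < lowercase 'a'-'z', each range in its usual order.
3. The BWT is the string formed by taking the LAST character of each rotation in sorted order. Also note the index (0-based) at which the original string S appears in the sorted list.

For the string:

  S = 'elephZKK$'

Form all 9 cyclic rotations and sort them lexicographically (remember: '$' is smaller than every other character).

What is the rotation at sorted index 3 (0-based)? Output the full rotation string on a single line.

Answer: ZKK$eleph

Derivation:
All 9 rotations (rotation i = S[i:]+S[:i]):
  rot[0] = elephZKK$
  rot[1] = lephZKK$e
  rot[2] = ephZKK$el
  rot[3] = phZKK$ele
  rot[4] = hZKK$elep
  rot[5] = ZKK$eleph
  rot[6] = KK$elephZ
  rot[7] = K$elephZK
  rot[8] = $elephZKK
Sorted (with $ < everything):
  sorted[0] = $elephZKK
  sorted[1] = K$elephZK
  sorted[2] = KK$elephZ
  sorted[3] = ZKK$eleph
  sorted[4] = elephZKK$
  sorted[5] = ephZKK$el
  sorted[6] = hZKK$elep
  sorted[7] = lephZKK$e
  sorted[8] = phZKK$ele
sorted[3] = ZKK$eleph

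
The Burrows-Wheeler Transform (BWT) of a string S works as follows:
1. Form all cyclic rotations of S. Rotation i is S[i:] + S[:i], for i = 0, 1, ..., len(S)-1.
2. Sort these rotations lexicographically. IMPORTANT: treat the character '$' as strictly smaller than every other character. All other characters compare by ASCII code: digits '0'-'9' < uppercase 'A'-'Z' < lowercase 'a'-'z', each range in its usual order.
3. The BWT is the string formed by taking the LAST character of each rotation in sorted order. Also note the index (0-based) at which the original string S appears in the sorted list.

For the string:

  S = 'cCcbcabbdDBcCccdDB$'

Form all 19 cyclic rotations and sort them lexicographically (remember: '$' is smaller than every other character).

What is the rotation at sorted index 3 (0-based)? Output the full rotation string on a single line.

All 19 rotations (rotation i = S[i:]+S[:i]):
  rot[0] = cCcbcabbdDBcCccdDB$
  rot[1] = CcbcabbdDBcCccdDB$c
  rot[2] = cbcabbdDBcCccdDB$cC
  rot[3] = bcabbdDBcCccdDB$cCc
  rot[4] = cabbdDBcCccdDB$cCcb
  rot[5] = abbdDBcCccdDB$cCcbc
  rot[6] = bbdDBcCccdDB$cCcbca
  rot[7] = bdDBcCccdDB$cCcbcab
  rot[8] = dDBcCccdDB$cCcbcabb
  rot[9] = DBcCccdDB$cCcbcabbd
  rot[10] = BcCccdDB$cCcbcabbdD
  rot[11] = cCccdDB$cCcbcabbdDB
  rot[12] = CccdDB$cCcbcabbdDBc
  rot[13] = ccdDB$cCcbcabbdDBcC
  rot[14] = cdDB$cCcbcabbdDBcCc
  rot[15] = dDB$cCcbcabbdDBcCcc
  rot[16] = DB$cCcbcabbdDBcCccd
  rot[17] = B$cCcbcabbdDBcCccdD
  rot[18] = $cCcbcabbdDBcCccdDB
Sorted (with $ < everything):
  sorted[0] = $cCcbcabbdDBcCccdDB
  sorted[1] = B$cCcbcabbdDBcCccdD
  sorted[2] = BcCccdDB$cCcbcabbdD
  sorted[3] = CcbcabbdDBcCccdDB$c
  sorted[4] = CccdDB$cCcbcabbdDBc
  sorted[5] = DB$cCcbcabbdDBcCccd
  sorted[6] = DBcCccdDB$cCcbcabbd
  sorted[7] = abbdDBcCccdDB$cCcbc
  sorted[8] = bbdDBcCccdDB$cCcbca
  sorted[9] = bcabbdDBcCccdDB$cCc
  sorted[10] = bdDBcCccdDB$cCcbcab
  sorted[11] = cCcbcabbdDBcCccdDB$
  sorted[12] = cCccdDB$cCcbcabbdDB
  sorted[13] = cabbdDBcCccdDB$cCcb
  sorted[14] = cbcabbdDBcCccdDB$cC
  sorted[15] = ccdDB$cCcbcabbdDBcC
  sorted[16] = cdDB$cCcbcabbdDBcCc
  sorted[17] = dDB$cCcbcabbdDBcCcc
  sorted[18] = dDBcCccdDB$cCcbcabb
sorted[3] = CcbcabbdDBcCccdDB$c

Answer: CcbcabbdDBcCccdDB$c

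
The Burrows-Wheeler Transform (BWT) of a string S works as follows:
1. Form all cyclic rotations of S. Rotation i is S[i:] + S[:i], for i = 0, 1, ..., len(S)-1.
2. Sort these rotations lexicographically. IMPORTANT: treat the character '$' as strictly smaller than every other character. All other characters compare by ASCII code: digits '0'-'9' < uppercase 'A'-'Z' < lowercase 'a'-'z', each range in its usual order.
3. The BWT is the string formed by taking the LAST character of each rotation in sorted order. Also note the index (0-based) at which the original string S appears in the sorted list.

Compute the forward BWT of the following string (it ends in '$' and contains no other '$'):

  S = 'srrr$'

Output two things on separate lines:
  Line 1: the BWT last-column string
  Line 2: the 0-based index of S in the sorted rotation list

All 5 rotations (rotation i = S[i:]+S[:i]):
  rot[0] = srrr$
  rot[1] = rrr$s
  rot[2] = rr$sr
  rot[3] = r$srr
  rot[4] = $srrr
Sorted (with $ < everything):
  sorted[0] = $srrr  (last char: 'r')
  sorted[1] = r$srr  (last char: 'r')
  sorted[2] = rr$sr  (last char: 'r')
  sorted[3] = rrr$s  (last char: 's')
  sorted[4] = srrr$  (last char: '$')
Last column: rrrs$
Original string S is at sorted index 4

Answer: rrrs$
4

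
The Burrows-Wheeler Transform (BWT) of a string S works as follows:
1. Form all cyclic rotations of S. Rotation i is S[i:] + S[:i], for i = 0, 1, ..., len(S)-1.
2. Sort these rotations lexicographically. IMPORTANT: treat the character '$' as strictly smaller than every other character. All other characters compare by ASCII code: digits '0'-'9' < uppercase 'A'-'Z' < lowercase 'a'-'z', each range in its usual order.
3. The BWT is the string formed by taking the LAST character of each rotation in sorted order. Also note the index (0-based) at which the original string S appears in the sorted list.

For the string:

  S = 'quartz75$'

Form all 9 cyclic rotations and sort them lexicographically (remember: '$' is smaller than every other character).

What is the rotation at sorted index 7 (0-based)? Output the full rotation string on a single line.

All 9 rotations (rotation i = S[i:]+S[:i]):
  rot[0] = quartz75$
  rot[1] = uartz75$q
  rot[2] = artz75$qu
  rot[3] = rtz75$qua
  rot[4] = tz75$quar
  rot[5] = z75$quart
  rot[6] = 75$quartz
  rot[7] = 5$quartz7
  rot[8] = $quartz75
Sorted (with $ < everything):
  sorted[0] = $quartz75
  sorted[1] = 5$quartz7
  sorted[2] = 75$quartz
  sorted[3] = artz75$qu
  sorted[4] = quartz75$
  sorted[5] = rtz75$qua
  sorted[6] = tz75$quar
  sorted[7] = uartz75$q
  sorted[8] = z75$quart
sorted[7] = uartz75$q

Answer: uartz75$q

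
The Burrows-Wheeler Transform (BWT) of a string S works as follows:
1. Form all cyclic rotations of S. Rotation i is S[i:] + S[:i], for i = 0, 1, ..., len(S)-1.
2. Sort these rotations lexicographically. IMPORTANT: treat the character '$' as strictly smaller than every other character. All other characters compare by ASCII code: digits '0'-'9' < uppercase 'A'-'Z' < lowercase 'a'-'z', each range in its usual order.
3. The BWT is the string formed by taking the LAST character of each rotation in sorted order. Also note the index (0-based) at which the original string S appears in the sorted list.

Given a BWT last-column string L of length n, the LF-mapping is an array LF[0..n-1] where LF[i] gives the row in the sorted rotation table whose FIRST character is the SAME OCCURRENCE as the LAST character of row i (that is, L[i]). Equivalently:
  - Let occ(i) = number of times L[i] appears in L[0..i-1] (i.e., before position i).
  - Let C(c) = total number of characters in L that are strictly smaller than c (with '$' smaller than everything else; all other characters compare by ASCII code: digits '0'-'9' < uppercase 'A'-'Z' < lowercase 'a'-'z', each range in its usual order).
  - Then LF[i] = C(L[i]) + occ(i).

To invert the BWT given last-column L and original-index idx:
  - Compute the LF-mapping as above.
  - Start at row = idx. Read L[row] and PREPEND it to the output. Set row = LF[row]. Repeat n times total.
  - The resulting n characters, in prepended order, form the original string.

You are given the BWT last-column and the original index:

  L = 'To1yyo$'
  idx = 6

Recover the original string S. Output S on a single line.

LF mapping: 2 3 1 5 6 4 0
Walk LF starting at row 6, prepending L[row]:
  step 1: row=6, L[6]='$', prepend. Next row=LF[6]=0
  step 2: row=0, L[0]='T', prepend. Next row=LF[0]=2
  step 3: row=2, L[2]='1', prepend. Next row=LF[2]=1
  step 4: row=1, L[1]='o', prepend. Next row=LF[1]=3
  step 5: row=3, L[3]='y', prepend. Next row=LF[3]=5
  step 6: row=5, L[5]='o', prepend. Next row=LF[5]=4
  step 7: row=4, L[4]='y', prepend. Next row=LF[4]=6
Reversed output: yoyo1T$

Answer: yoyo1T$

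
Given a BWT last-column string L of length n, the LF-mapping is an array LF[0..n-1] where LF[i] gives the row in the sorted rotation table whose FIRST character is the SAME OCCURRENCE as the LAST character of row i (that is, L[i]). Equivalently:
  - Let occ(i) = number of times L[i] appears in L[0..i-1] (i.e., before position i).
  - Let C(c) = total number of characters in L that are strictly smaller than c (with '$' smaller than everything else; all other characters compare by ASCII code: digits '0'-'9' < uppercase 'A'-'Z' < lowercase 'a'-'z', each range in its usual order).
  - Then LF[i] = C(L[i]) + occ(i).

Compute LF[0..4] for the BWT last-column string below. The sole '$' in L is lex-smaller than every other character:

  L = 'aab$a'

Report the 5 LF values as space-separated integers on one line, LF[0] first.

Answer: 1 2 4 0 3

Derivation:
Char counts: '$':1, 'a':3, 'b':1
C (first-col start): C('$')=0, C('a')=1, C('b')=4
L[0]='a': occ=0, LF[0]=C('a')+0=1+0=1
L[1]='a': occ=1, LF[1]=C('a')+1=1+1=2
L[2]='b': occ=0, LF[2]=C('b')+0=4+0=4
L[3]='$': occ=0, LF[3]=C('$')+0=0+0=0
L[4]='a': occ=2, LF[4]=C('a')+2=1+2=3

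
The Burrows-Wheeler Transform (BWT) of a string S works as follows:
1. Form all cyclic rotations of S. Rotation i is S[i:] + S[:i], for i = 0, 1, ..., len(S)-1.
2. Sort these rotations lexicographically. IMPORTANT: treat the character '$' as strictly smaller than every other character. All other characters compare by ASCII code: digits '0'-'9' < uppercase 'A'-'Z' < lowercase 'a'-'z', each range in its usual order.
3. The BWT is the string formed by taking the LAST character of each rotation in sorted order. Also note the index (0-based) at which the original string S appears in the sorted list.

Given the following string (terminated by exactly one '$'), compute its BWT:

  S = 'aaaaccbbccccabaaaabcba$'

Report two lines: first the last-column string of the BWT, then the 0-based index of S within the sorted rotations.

Answer: abb$aaaacaacacabcbccacb
3

Derivation:
All 23 rotations (rotation i = S[i:]+S[:i]):
  rot[0] = aaaaccbbccccabaaaabcba$
  rot[1] = aaaccbbccccabaaaabcba$a
  rot[2] = aaccbbccccabaaaabcba$aa
  rot[3] = accbbccccabaaaabcba$aaa
  rot[4] = ccbbccccabaaaabcba$aaaa
  rot[5] = cbbccccabaaaabcba$aaaac
  rot[6] = bbccccabaaaabcba$aaaacc
  rot[7] = bccccabaaaabcba$aaaaccb
  rot[8] = ccccabaaaabcba$aaaaccbb
  rot[9] = cccabaaaabcba$aaaaccbbc
  rot[10] = ccabaaaabcba$aaaaccbbcc
  rot[11] = cabaaaabcba$aaaaccbbccc
  rot[12] = abaaaabcba$aaaaccbbcccc
  rot[13] = baaaabcba$aaaaccbbcccca
  rot[14] = aaaabcba$aaaaccbbccccab
  rot[15] = aaabcba$aaaaccbbccccaba
  rot[16] = aabcba$aaaaccbbccccabaa
  rot[17] = abcba$aaaaccbbccccabaaa
  rot[18] = bcba$aaaaccbbccccabaaaa
  rot[19] = cba$aaaaccbbccccabaaaab
  rot[20] = ba$aaaaccbbccccabaaaabc
  rot[21] = a$aaaaccbbccccabaaaabcb
  rot[22] = $aaaaccbbccccabaaaabcba
Sorted (with $ < everything):
  sorted[0] = $aaaaccbbccccabaaaabcba  (last char: 'a')
  sorted[1] = a$aaaaccbbccccabaaaabcb  (last char: 'b')
  sorted[2] = aaaabcba$aaaaccbbccccab  (last char: 'b')
  sorted[3] = aaaaccbbccccabaaaabcba$  (last char: '$')
  sorted[4] = aaabcba$aaaaccbbccccaba  (last char: 'a')
  sorted[5] = aaaccbbccccabaaaabcba$a  (last char: 'a')
  sorted[6] = aabcba$aaaaccbbccccabaa  (last char: 'a')
  sorted[7] = aaccbbccccabaaaabcba$aa  (last char: 'a')
  sorted[8] = abaaaabcba$aaaaccbbcccc  (last char: 'c')
  sorted[9] = abcba$aaaaccbbccccabaaa  (last char: 'a')
  sorted[10] = accbbccccabaaaabcba$aaa  (last char: 'a')
  sorted[11] = ba$aaaaccbbccccabaaaabc  (last char: 'c')
  sorted[12] = baaaabcba$aaaaccbbcccca  (last char: 'a')
  sorted[13] = bbccccabaaaabcba$aaaacc  (last char: 'c')
  sorted[14] = bcba$aaaaccbbccccabaaaa  (last char: 'a')
  sorted[15] = bccccabaaaabcba$aaaaccb  (last char: 'b')
  sorted[16] = cabaaaabcba$aaaaccbbccc  (last char: 'c')
  sorted[17] = cba$aaaaccbbccccabaaaab  (last char: 'b')
  sorted[18] = cbbccccabaaaabcba$aaaac  (last char: 'c')
  sorted[19] = ccabaaaabcba$aaaaccbbcc  (last char: 'c')
  sorted[20] = ccbbccccabaaaabcba$aaaa  (last char: 'a')
  sorted[21] = cccabaaaabcba$aaaaccbbc  (last char: 'c')
  sorted[22] = ccccabaaaabcba$aaaaccbb  (last char: 'b')
Last column: abb$aaaacaacacabcbccacb
Original string S is at sorted index 3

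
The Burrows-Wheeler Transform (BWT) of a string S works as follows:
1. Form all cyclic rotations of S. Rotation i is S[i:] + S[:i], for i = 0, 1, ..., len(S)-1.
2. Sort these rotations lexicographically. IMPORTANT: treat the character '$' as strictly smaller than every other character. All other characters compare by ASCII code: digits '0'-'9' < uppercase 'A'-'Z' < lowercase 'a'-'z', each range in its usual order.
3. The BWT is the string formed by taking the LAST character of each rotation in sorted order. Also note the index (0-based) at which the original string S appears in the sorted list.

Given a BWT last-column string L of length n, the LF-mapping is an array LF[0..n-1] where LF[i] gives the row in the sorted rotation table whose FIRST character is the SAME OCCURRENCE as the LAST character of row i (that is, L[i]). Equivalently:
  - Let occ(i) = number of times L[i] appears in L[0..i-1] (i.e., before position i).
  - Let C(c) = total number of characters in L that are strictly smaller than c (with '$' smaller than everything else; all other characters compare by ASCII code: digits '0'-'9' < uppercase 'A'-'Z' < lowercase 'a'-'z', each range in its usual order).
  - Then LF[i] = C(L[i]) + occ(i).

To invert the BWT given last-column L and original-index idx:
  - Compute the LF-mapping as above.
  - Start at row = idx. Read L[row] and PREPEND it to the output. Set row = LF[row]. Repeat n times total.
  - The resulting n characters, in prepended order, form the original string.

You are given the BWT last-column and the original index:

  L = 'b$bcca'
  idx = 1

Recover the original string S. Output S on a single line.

LF mapping: 2 0 3 4 5 1
Walk LF starting at row 1, prepending L[row]:
  step 1: row=1, L[1]='$', prepend. Next row=LF[1]=0
  step 2: row=0, L[0]='b', prepend. Next row=LF[0]=2
  step 3: row=2, L[2]='b', prepend. Next row=LF[2]=3
  step 4: row=3, L[3]='c', prepend. Next row=LF[3]=4
  step 5: row=4, L[4]='c', prepend. Next row=LF[4]=5
  step 6: row=5, L[5]='a', prepend. Next row=LF[5]=1
Reversed output: accbb$

Answer: accbb$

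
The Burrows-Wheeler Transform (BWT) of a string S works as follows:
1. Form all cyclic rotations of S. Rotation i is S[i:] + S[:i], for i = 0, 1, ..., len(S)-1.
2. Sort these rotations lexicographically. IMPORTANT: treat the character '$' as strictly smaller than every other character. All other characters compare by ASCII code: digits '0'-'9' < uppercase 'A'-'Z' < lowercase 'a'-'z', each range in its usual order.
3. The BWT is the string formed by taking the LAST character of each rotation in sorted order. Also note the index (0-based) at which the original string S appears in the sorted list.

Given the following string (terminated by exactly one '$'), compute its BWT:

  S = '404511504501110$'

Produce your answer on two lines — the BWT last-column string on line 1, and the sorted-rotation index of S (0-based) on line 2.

Answer: 0155411051$00414
10

Derivation:
All 16 rotations (rotation i = S[i:]+S[:i]):
  rot[0] = 404511504501110$
  rot[1] = 04511504501110$4
  rot[2] = 4511504501110$40
  rot[3] = 511504501110$404
  rot[4] = 11504501110$4045
  rot[5] = 1504501110$40451
  rot[6] = 504501110$404511
  rot[7] = 04501110$4045115
  rot[8] = 4501110$40451150
  rot[9] = 501110$404511504
  rot[10] = 01110$4045115045
  rot[11] = 1110$40451150450
  rot[12] = 110$404511504501
  rot[13] = 10$4045115045011
  rot[14] = 0$40451150450111
  rot[15] = $404511504501110
Sorted (with $ < everything):
  sorted[0] = $404511504501110  (last char: '0')
  sorted[1] = 0$40451150450111  (last char: '1')
  sorted[2] = 01110$4045115045  (last char: '5')
  sorted[3] = 04501110$4045115  (last char: '5')
  sorted[4] = 04511504501110$4  (last char: '4')
  sorted[5] = 10$4045115045011  (last char: '1')
  sorted[6] = 110$404511504501  (last char: '1')
  sorted[7] = 1110$40451150450  (last char: '0')
  sorted[8] = 11504501110$4045  (last char: '5')
  sorted[9] = 1504501110$40451  (last char: '1')
  sorted[10] = 404511504501110$  (last char: '$')
  sorted[11] = 4501110$40451150  (last char: '0')
  sorted[12] = 4511504501110$40  (last char: '0')
  sorted[13] = 501110$404511504  (last char: '4')
  sorted[14] = 504501110$404511  (last char: '1')
  sorted[15] = 511504501110$404  (last char: '4')
Last column: 0155411051$00414
Original string S is at sorted index 10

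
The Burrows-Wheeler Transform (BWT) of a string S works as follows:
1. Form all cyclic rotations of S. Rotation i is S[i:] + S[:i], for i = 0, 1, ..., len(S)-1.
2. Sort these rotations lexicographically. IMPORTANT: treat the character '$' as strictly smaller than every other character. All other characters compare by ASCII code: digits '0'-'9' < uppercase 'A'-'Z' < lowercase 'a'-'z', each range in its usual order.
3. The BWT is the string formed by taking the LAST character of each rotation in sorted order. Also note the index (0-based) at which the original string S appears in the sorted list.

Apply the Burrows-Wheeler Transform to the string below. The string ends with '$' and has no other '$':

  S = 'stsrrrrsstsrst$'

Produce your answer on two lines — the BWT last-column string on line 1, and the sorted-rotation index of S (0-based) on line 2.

All 15 rotations (rotation i = S[i:]+S[:i]):
  rot[0] = stsrrrrsstsrst$
  rot[1] = tsrrrrsstsrst$s
  rot[2] = srrrrsstsrst$st
  rot[3] = rrrrsstsrst$sts
  rot[4] = rrrsstsrst$stsr
  rot[5] = rrsstsrst$stsrr
  rot[6] = rsstsrst$stsrrr
  rot[7] = sstsrst$stsrrrr
  rot[8] = stsrst$stsrrrrs
  rot[9] = tsrst$stsrrrrss
  rot[10] = srst$stsrrrrsst
  rot[11] = rst$stsrrrrssts
  rot[12] = st$stsrrrrsstsr
  rot[13] = t$stsrrrrsstsrs
  rot[14] = $stsrrrrsstsrst
Sorted (with $ < everything):
  sorted[0] = $stsrrrrsstsrst  (last char: 't')
  sorted[1] = rrrrsstsrst$sts  (last char: 's')
  sorted[2] = rrrsstsrst$stsr  (last char: 'r')
  sorted[3] = rrsstsrst$stsrr  (last char: 'r')
  sorted[4] = rsstsrst$stsrrr  (last char: 'r')
  sorted[5] = rst$stsrrrrssts  (last char: 's')
  sorted[6] = srrrrsstsrst$st  (last char: 't')
  sorted[7] = srst$stsrrrrsst  (last char: 't')
  sorted[8] = sstsrst$stsrrrr  (last char: 'r')
  sorted[9] = st$stsrrrrsstsr  (last char: 'r')
  sorted[10] = stsrrrrsstsrst$  (last char: '$')
  sorted[11] = stsrst$stsrrrrs  (last char: 's')
  sorted[12] = t$stsrrrrsstsrs  (last char: 's')
  sorted[13] = tsrrrrsstsrst$s  (last char: 's')
  sorted[14] = tsrst$stsrrrrss  (last char: 's')
Last column: tsrrrsttrr$ssss
Original string S is at sorted index 10

Answer: tsrrrsttrr$ssss
10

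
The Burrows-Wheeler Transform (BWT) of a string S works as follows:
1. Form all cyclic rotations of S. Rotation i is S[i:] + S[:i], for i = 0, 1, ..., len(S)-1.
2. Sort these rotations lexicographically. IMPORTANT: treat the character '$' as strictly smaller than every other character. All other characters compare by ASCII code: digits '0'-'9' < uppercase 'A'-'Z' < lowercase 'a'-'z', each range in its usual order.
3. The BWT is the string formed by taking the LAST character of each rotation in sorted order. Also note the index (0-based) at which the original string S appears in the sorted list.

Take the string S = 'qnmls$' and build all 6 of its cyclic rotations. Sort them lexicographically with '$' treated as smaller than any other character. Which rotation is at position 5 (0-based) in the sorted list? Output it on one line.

All 6 rotations (rotation i = S[i:]+S[:i]):
  rot[0] = qnmls$
  rot[1] = nmls$q
  rot[2] = mls$qn
  rot[3] = ls$qnm
  rot[4] = s$qnml
  rot[5] = $qnmls
Sorted (with $ < everything):
  sorted[0] = $qnmls
  sorted[1] = ls$qnm
  sorted[2] = mls$qn
  sorted[3] = nmls$q
  sorted[4] = qnmls$
  sorted[5] = s$qnml
sorted[5] = s$qnml

Answer: s$qnml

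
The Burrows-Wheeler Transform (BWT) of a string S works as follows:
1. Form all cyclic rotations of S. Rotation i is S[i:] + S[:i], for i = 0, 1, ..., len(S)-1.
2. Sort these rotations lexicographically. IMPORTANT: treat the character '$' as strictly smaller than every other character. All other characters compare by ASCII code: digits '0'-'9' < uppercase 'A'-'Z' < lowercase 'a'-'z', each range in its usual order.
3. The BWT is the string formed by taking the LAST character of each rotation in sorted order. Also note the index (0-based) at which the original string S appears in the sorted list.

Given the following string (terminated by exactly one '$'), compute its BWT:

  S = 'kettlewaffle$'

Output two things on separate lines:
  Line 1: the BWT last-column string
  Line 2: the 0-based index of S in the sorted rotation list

Answer: ewlklaf$fttee
7

Derivation:
All 13 rotations (rotation i = S[i:]+S[:i]):
  rot[0] = kettlewaffle$
  rot[1] = ettlewaffle$k
  rot[2] = ttlewaffle$ke
  rot[3] = tlewaffle$ket
  rot[4] = lewaffle$kett
  rot[5] = ewaffle$kettl
  rot[6] = waffle$kettle
  rot[7] = affle$kettlew
  rot[8] = ffle$kettlewa
  rot[9] = fle$kettlewaf
  rot[10] = le$kettlewaff
  rot[11] = e$kettlewaffl
  rot[12] = $kettlewaffle
Sorted (with $ < everything):
  sorted[0] = $kettlewaffle  (last char: 'e')
  sorted[1] = affle$kettlew  (last char: 'w')
  sorted[2] = e$kettlewaffl  (last char: 'l')
  sorted[3] = ettlewaffle$k  (last char: 'k')
  sorted[4] = ewaffle$kettl  (last char: 'l')
  sorted[5] = ffle$kettlewa  (last char: 'a')
  sorted[6] = fle$kettlewaf  (last char: 'f')
  sorted[7] = kettlewaffle$  (last char: '$')
  sorted[8] = le$kettlewaff  (last char: 'f')
  sorted[9] = lewaffle$kett  (last char: 't')
  sorted[10] = tlewaffle$ket  (last char: 't')
  sorted[11] = ttlewaffle$ke  (last char: 'e')
  sorted[12] = waffle$kettle  (last char: 'e')
Last column: ewlklaf$fttee
Original string S is at sorted index 7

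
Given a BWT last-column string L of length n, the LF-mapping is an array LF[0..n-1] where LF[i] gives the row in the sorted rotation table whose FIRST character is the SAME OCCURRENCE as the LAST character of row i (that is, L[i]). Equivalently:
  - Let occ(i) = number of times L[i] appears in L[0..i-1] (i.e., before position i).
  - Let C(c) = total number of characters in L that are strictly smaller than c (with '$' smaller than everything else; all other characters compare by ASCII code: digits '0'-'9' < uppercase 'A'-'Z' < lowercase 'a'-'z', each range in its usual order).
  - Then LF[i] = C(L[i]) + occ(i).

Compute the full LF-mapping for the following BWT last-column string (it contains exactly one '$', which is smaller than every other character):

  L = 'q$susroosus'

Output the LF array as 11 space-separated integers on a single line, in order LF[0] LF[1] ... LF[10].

Answer: 3 0 5 9 6 4 1 2 7 10 8

Derivation:
Char counts: '$':1, 'o':2, 'q':1, 'r':1, 's':4, 'u':2
C (first-col start): C('$')=0, C('o')=1, C('q')=3, C('r')=4, C('s')=5, C('u')=9
L[0]='q': occ=0, LF[0]=C('q')+0=3+0=3
L[1]='$': occ=0, LF[1]=C('$')+0=0+0=0
L[2]='s': occ=0, LF[2]=C('s')+0=5+0=5
L[3]='u': occ=0, LF[3]=C('u')+0=9+0=9
L[4]='s': occ=1, LF[4]=C('s')+1=5+1=6
L[5]='r': occ=0, LF[5]=C('r')+0=4+0=4
L[6]='o': occ=0, LF[6]=C('o')+0=1+0=1
L[7]='o': occ=1, LF[7]=C('o')+1=1+1=2
L[8]='s': occ=2, LF[8]=C('s')+2=5+2=7
L[9]='u': occ=1, LF[9]=C('u')+1=9+1=10
L[10]='s': occ=3, LF[10]=C('s')+3=5+3=8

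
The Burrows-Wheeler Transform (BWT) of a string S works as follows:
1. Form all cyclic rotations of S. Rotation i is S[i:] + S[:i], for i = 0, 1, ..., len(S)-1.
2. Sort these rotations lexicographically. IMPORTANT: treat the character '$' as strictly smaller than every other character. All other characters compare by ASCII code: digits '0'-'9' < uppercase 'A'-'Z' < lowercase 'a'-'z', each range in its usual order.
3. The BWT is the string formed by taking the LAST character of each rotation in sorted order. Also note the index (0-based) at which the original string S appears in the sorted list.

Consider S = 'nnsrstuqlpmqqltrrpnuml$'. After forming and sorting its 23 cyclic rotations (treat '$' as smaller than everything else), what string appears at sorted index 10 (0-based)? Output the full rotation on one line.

Answer: pnuml$nnsrstuqlpmqqltrr

Derivation:
All 23 rotations (rotation i = S[i:]+S[:i]):
  rot[0] = nnsrstuqlpmqqltrrpnuml$
  rot[1] = nsrstuqlpmqqltrrpnuml$n
  rot[2] = srstuqlpmqqltrrpnuml$nn
  rot[3] = rstuqlpmqqltrrpnuml$nns
  rot[4] = stuqlpmqqltrrpnuml$nnsr
  rot[5] = tuqlpmqqltrrpnuml$nnsrs
  rot[6] = uqlpmqqltrrpnuml$nnsrst
  rot[7] = qlpmqqltrrpnuml$nnsrstu
  rot[8] = lpmqqltrrpnuml$nnsrstuq
  rot[9] = pmqqltrrpnuml$nnsrstuql
  rot[10] = mqqltrrpnuml$nnsrstuqlp
  rot[11] = qqltrrpnuml$nnsrstuqlpm
  rot[12] = qltrrpnuml$nnsrstuqlpmq
  rot[13] = ltrrpnuml$nnsrstuqlpmqq
  rot[14] = trrpnuml$nnsrstuqlpmqql
  rot[15] = rrpnuml$nnsrstuqlpmqqlt
  rot[16] = rpnuml$nnsrstuqlpmqqltr
  rot[17] = pnuml$nnsrstuqlpmqqltrr
  rot[18] = numl$nnsrstuqlpmqqltrrp
  rot[19] = uml$nnsrstuqlpmqqltrrpn
  rot[20] = ml$nnsrstuqlpmqqltrrpnu
  rot[21] = l$nnsrstuqlpmqqltrrpnum
  rot[22] = $nnsrstuqlpmqqltrrpnuml
Sorted (with $ < everything):
  sorted[0] = $nnsrstuqlpmqqltrrpnuml
  sorted[1] = l$nnsrstuqlpmqqltrrpnum
  sorted[2] = lpmqqltrrpnuml$nnsrstuq
  sorted[3] = ltrrpnuml$nnsrstuqlpmqq
  sorted[4] = ml$nnsrstuqlpmqqltrrpnu
  sorted[5] = mqqltrrpnuml$nnsrstuqlp
  sorted[6] = nnsrstuqlpmqqltrrpnuml$
  sorted[7] = nsrstuqlpmqqltrrpnuml$n
  sorted[8] = numl$nnsrstuqlpmqqltrrp
  sorted[9] = pmqqltrrpnuml$nnsrstuql
  sorted[10] = pnuml$nnsrstuqlpmqqltrr
  sorted[11] = qlpmqqltrrpnuml$nnsrstu
  sorted[12] = qltrrpnuml$nnsrstuqlpmq
  sorted[13] = qqltrrpnuml$nnsrstuqlpm
  sorted[14] = rpnuml$nnsrstuqlpmqqltr
  sorted[15] = rrpnuml$nnsrstuqlpmqqlt
  sorted[16] = rstuqlpmqqltrrpnuml$nns
  sorted[17] = srstuqlpmqqltrrpnuml$nn
  sorted[18] = stuqlpmqqltrrpnuml$nnsr
  sorted[19] = trrpnuml$nnsrstuqlpmqql
  sorted[20] = tuqlpmqqltrrpnuml$nnsrs
  sorted[21] = uml$nnsrstuqlpmqqltrrpn
  sorted[22] = uqlpmqqltrrpnuml$nnsrst
sorted[10] = pnuml$nnsrstuqlpmqqltrr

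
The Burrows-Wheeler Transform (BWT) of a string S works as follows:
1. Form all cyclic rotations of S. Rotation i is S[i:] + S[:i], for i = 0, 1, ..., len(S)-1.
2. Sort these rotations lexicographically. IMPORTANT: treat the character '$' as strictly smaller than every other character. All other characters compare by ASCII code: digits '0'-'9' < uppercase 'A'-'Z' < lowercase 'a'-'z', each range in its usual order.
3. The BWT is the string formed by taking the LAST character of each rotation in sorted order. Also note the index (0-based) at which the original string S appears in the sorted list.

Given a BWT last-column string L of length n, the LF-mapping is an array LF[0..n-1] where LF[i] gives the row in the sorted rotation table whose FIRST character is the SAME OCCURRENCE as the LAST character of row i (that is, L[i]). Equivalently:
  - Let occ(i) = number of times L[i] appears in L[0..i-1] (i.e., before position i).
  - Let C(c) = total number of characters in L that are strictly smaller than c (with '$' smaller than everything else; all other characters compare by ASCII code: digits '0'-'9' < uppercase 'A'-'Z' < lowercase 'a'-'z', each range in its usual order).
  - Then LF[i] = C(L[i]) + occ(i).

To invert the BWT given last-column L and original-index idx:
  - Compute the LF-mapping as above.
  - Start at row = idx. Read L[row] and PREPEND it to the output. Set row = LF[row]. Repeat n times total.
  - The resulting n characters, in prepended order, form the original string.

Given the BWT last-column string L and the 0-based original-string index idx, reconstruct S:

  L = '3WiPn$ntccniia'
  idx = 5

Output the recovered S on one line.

Answer: cincinnatiPW3$

Derivation:
LF mapping: 1 3 7 2 10 0 11 13 5 6 12 8 9 4
Walk LF starting at row 5, prepending L[row]:
  step 1: row=5, L[5]='$', prepend. Next row=LF[5]=0
  step 2: row=0, L[0]='3', prepend. Next row=LF[0]=1
  step 3: row=1, L[1]='W', prepend. Next row=LF[1]=3
  step 4: row=3, L[3]='P', prepend. Next row=LF[3]=2
  step 5: row=2, L[2]='i', prepend. Next row=LF[2]=7
  step 6: row=7, L[7]='t', prepend. Next row=LF[7]=13
  step 7: row=13, L[13]='a', prepend. Next row=LF[13]=4
  step 8: row=4, L[4]='n', prepend. Next row=LF[4]=10
  step 9: row=10, L[10]='n', prepend. Next row=LF[10]=12
  step 10: row=12, L[12]='i', prepend. Next row=LF[12]=9
  step 11: row=9, L[9]='c', prepend. Next row=LF[9]=6
  step 12: row=6, L[6]='n', prepend. Next row=LF[6]=11
  step 13: row=11, L[11]='i', prepend. Next row=LF[11]=8
  step 14: row=8, L[8]='c', prepend. Next row=LF[8]=5
Reversed output: cincinnatiPW3$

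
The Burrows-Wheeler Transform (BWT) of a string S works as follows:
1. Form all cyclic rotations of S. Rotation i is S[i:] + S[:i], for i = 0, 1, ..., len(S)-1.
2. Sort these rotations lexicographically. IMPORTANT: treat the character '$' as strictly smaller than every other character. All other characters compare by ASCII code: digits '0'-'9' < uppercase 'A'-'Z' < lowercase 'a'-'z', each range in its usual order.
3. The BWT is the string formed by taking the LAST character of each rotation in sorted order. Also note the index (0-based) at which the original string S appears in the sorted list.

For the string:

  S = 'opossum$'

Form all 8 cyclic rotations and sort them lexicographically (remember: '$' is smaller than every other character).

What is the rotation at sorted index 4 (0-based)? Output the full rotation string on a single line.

All 8 rotations (rotation i = S[i:]+S[:i]):
  rot[0] = opossum$
  rot[1] = possum$o
  rot[2] = ossum$op
  rot[3] = ssum$opo
  rot[4] = sum$opos
  rot[5] = um$oposs
  rot[6] = m$opossu
  rot[7] = $opossum
Sorted (with $ < everything):
  sorted[0] = $opossum
  sorted[1] = m$opossu
  sorted[2] = opossum$
  sorted[3] = ossum$op
  sorted[4] = possum$o
  sorted[5] = ssum$opo
  sorted[6] = sum$opos
  sorted[7] = um$oposs
sorted[4] = possum$o

Answer: possum$o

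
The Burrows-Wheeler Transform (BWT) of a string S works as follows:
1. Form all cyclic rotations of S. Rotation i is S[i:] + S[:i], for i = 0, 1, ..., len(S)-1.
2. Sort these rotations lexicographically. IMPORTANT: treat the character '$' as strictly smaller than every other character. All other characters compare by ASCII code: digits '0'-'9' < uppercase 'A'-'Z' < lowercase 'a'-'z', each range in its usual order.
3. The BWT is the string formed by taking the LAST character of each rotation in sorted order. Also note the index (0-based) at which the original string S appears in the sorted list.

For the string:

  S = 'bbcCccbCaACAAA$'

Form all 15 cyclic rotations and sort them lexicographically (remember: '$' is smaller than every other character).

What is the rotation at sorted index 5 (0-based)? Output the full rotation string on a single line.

Answer: CAAA$bbcCccbCaA

Derivation:
All 15 rotations (rotation i = S[i:]+S[:i]):
  rot[0] = bbcCccbCaACAAA$
  rot[1] = bcCccbCaACAAA$b
  rot[2] = cCccbCaACAAA$bb
  rot[3] = CccbCaACAAA$bbc
  rot[4] = ccbCaACAAA$bbcC
  rot[5] = cbCaACAAA$bbcCc
  rot[6] = bCaACAAA$bbcCcc
  rot[7] = CaACAAA$bbcCccb
  rot[8] = aACAAA$bbcCccbC
  rot[9] = ACAAA$bbcCccbCa
  rot[10] = CAAA$bbcCccbCaA
  rot[11] = AAA$bbcCccbCaAC
  rot[12] = AA$bbcCccbCaACA
  rot[13] = A$bbcCccbCaACAA
  rot[14] = $bbcCccbCaACAAA
Sorted (with $ < everything):
  sorted[0] = $bbcCccbCaACAAA
  sorted[1] = A$bbcCccbCaACAA
  sorted[2] = AA$bbcCccbCaACA
  sorted[3] = AAA$bbcCccbCaAC
  sorted[4] = ACAAA$bbcCccbCa
  sorted[5] = CAAA$bbcCccbCaA
  sorted[6] = CaACAAA$bbcCccb
  sorted[7] = CccbCaACAAA$bbc
  sorted[8] = aACAAA$bbcCccbC
  sorted[9] = bCaACAAA$bbcCcc
  sorted[10] = bbcCccbCaACAAA$
  sorted[11] = bcCccbCaACAAA$b
  sorted[12] = cCccbCaACAAA$bb
  sorted[13] = cbCaACAAA$bbcCc
  sorted[14] = ccbCaACAAA$bbcC
sorted[5] = CAAA$bbcCccbCaA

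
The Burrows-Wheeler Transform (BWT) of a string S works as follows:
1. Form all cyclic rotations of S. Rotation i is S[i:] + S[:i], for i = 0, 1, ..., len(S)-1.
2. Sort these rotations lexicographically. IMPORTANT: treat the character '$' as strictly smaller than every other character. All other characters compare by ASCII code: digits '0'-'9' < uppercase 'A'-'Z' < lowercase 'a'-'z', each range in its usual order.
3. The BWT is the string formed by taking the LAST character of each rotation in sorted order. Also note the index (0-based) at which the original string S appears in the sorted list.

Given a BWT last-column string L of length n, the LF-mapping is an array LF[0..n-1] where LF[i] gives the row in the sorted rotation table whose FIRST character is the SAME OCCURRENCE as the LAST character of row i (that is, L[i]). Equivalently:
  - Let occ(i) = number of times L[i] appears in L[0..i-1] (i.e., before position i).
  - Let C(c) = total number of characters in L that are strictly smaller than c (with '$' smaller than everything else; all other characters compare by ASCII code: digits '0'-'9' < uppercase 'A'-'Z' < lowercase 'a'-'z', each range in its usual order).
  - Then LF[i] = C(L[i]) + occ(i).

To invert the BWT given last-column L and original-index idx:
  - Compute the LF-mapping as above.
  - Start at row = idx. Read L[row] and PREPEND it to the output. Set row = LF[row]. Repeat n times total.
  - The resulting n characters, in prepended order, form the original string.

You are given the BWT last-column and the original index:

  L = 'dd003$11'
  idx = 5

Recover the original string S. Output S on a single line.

Answer: 31d001d$

Derivation:
LF mapping: 6 7 1 2 5 0 3 4
Walk LF starting at row 5, prepending L[row]:
  step 1: row=5, L[5]='$', prepend. Next row=LF[5]=0
  step 2: row=0, L[0]='d', prepend. Next row=LF[0]=6
  step 3: row=6, L[6]='1', prepend. Next row=LF[6]=3
  step 4: row=3, L[3]='0', prepend. Next row=LF[3]=2
  step 5: row=2, L[2]='0', prepend. Next row=LF[2]=1
  step 6: row=1, L[1]='d', prepend. Next row=LF[1]=7
  step 7: row=7, L[7]='1', prepend. Next row=LF[7]=4
  step 8: row=4, L[4]='3', prepend. Next row=LF[4]=5
Reversed output: 31d001d$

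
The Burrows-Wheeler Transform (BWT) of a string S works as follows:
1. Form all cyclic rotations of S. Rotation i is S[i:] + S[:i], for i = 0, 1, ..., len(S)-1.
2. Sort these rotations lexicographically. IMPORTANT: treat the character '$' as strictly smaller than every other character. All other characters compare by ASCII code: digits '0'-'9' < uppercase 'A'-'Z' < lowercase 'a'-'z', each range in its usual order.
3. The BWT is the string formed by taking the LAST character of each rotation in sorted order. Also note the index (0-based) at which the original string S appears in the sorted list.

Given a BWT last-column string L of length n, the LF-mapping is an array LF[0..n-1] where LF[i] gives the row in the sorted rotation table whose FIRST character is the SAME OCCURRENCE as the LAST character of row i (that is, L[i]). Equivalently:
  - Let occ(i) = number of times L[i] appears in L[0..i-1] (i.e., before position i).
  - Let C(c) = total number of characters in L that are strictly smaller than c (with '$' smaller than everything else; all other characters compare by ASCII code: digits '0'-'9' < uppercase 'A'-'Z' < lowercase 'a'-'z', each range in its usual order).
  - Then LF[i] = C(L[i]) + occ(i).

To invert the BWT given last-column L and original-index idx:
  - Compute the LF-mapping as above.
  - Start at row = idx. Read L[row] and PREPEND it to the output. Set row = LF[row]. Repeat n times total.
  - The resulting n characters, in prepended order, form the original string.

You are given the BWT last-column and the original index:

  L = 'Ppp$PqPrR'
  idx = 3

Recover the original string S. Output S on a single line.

Answer: PpPRrqpP$

Derivation:
LF mapping: 1 5 6 0 2 7 3 8 4
Walk LF starting at row 3, prepending L[row]:
  step 1: row=3, L[3]='$', prepend. Next row=LF[3]=0
  step 2: row=0, L[0]='P', prepend. Next row=LF[0]=1
  step 3: row=1, L[1]='p', prepend. Next row=LF[1]=5
  step 4: row=5, L[5]='q', prepend. Next row=LF[5]=7
  step 5: row=7, L[7]='r', prepend. Next row=LF[7]=8
  step 6: row=8, L[8]='R', prepend. Next row=LF[8]=4
  step 7: row=4, L[4]='P', prepend. Next row=LF[4]=2
  step 8: row=2, L[2]='p', prepend. Next row=LF[2]=6
  step 9: row=6, L[6]='P', prepend. Next row=LF[6]=3
Reversed output: PpPRrqpP$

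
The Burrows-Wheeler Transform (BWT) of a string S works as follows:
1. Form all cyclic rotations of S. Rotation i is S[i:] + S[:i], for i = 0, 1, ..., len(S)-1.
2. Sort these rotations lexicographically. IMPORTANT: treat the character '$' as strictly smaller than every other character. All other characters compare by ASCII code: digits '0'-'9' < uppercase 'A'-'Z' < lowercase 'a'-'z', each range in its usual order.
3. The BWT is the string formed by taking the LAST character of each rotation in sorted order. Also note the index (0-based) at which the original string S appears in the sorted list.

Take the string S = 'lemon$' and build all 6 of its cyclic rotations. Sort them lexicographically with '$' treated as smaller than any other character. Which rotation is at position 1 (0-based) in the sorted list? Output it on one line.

All 6 rotations (rotation i = S[i:]+S[:i]):
  rot[0] = lemon$
  rot[1] = emon$l
  rot[2] = mon$le
  rot[3] = on$lem
  rot[4] = n$lemo
  rot[5] = $lemon
Sorted (with $ < everything):
  sorted[0] = $lemon
  sorted[1] = emon$l
  sorted[2] = lemon$
  sorted[3] = mon$le
  sorted[4] = n$lemo
  sorted[5] = on$lem
sorted[1] = emon$l

Answer: emon$l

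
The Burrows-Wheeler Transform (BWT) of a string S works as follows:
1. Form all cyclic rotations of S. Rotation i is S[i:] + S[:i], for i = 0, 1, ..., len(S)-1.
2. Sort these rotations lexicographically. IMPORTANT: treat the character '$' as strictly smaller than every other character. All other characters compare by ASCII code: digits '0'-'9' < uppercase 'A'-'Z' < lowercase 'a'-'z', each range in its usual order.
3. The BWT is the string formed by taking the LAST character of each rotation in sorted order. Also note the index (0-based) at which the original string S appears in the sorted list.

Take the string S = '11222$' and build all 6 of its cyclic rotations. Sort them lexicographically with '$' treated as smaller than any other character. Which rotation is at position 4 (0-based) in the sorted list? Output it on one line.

All 6 rotations (rotation i = S[i:]+S[:i]):
  rot[0] = 11222$
  rot[1] = 1222$1
  rot[2] = 222$11
  rot[3] = 22$112
  rot[4] = 2$1122
  rot[5] = $11222
Sorted (with $ < everything):
  sorted[0] = $11222
  sorted[1] = 11222$
  sorted[2] = 1222$1
  sorted[3] = 2$1122
  sorted[4] = 22$112
  sorted[5] = 222$11
sorted[4] = 22$112

Answer: 22$112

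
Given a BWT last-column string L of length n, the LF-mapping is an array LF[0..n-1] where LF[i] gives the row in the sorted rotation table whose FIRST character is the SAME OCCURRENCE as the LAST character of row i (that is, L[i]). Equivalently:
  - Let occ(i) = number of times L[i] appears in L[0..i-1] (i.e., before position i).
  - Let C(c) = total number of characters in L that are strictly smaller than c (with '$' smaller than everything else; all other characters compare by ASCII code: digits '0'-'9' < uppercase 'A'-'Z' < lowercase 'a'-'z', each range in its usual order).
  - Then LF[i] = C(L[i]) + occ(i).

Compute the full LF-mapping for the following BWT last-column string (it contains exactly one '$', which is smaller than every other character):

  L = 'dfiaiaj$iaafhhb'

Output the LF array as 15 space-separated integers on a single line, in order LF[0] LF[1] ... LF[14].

Char counts: '$':1, 'a':4, 'b':1, 'd':1, 'f':2, 'h':2, 'i':3, 'j':1
C (first-col start): C('$')=0, C('a')=1, C('b')=5, C('d')=6, C('f')=7, C('h')=9, C('i')=11, C('j')=14
L[0]='d': occ=0, LF[0]=C('d')+0=6+0=6
L[1]='f': occ=0, LF[1]=C('f')+0=7+0=7
L[2]='i': occ=0, LF[2]=C('i')+0=11+0=11
L[3]='a': occ=0, LF[3]=C('a')+0=1+0=1
L[4]='i': occ=1, LF[4]=C('i')+1=11+1=12
L[5]='a': occ=1, LF[5]=C('a')+1=1+1=2
L[6]='j': occ=0, LF[6]=C('j')+0=14+0=14
L[7]='$': occ=0, LF[7]=C('$')+0=0+0=0
L[8]='i': occ=2, LF[8]=C('i')+2=11+2=13
L[9]='a': occ=2, LF[9]=C('a')+2=1+2=3
L[10]='a': occ=3, LF[10]=C('a')+3=1+3=4
L[11]='f': occ=1, LF[11]=C('f')+1=7+1=8
L[12]='h': occ=0, LF[12]=C('h')+0=9+0=9
L[13]='h': occ=1, LF[13]=C('h')+1=9+1=10
L[14]='b': occ=0, LF[14]=C('b')+0=5+0=5

Answer: 6 7 11 1 12 2 14 0 13 3 4 8 9 10 5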